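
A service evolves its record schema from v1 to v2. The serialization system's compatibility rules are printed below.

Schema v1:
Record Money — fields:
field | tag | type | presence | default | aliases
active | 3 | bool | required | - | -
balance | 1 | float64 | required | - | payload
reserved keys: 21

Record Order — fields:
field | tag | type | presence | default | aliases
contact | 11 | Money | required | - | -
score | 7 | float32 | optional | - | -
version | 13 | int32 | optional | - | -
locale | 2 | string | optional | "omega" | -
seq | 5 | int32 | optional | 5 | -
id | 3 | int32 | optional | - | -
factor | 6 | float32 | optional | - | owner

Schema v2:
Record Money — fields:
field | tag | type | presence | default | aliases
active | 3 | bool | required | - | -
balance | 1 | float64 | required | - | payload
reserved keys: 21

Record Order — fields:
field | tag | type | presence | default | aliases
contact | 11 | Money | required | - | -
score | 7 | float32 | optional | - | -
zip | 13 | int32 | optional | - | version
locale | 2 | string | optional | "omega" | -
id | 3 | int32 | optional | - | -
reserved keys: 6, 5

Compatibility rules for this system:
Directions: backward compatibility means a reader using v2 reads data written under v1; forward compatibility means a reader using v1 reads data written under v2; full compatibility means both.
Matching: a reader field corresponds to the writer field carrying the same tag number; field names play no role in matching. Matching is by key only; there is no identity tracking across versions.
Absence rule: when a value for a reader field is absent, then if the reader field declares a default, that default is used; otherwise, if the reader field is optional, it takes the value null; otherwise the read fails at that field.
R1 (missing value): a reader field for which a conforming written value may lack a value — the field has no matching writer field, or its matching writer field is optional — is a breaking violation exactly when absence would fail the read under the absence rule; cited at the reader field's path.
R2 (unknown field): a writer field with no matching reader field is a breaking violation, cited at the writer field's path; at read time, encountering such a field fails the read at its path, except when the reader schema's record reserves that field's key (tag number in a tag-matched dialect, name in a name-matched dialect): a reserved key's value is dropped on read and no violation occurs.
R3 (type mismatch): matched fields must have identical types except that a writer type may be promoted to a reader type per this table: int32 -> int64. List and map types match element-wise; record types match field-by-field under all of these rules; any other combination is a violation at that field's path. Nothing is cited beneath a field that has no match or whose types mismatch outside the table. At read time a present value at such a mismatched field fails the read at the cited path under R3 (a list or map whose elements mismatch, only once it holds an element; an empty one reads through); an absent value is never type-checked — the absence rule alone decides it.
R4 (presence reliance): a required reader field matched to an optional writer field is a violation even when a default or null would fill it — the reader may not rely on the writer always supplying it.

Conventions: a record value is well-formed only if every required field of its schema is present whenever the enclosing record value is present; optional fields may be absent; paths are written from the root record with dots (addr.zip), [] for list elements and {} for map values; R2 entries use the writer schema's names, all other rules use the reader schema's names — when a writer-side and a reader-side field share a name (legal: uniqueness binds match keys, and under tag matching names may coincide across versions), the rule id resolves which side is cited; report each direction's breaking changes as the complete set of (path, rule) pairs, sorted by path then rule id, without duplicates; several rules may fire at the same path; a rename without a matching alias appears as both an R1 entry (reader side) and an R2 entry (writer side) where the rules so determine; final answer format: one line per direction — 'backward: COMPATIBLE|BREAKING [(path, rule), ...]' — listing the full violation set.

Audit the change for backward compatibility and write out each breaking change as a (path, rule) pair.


in Order below, arrows point writer -> reader
checking backward for Order: reader v2 against writer v1:
  writer required, Money -> Money: reader contact maps from writer contact
  writer optional, float32 -> float32: reader score maps from writer score
  writer optional, int32 -> int32: reader zip maps from writer version
  writer optional, string -> string: reader locale maps from writer locale
  writer optional, int32 -> int32: reader id maps from writer id
  writer seq: unknown to reader
  writer factor: unknown to reader
  writer required, bool -> bool: reader contact.active maps from writer contact.active
  writer required, float64 -> float64: reader contact.balance maps from writer contact.balance
  => backward verdict for Order: COMPATIBLE, no violations
ruling out the remaining Order differences:
  removed field factor from record Order (its key 6 joins the reserved list) -> fires no rule on Order, leaving the asked answer as it is
  renamed field version to zip in record Order (alias version declared on the renamed field) -> fires no rule on Order, leaving the asked answer as it is
  removed field seq from record Order (its key 5 joins the reserved list) -> fires no rule on Order, leaving the asked answer as it is

backward: COMPATIBLE []


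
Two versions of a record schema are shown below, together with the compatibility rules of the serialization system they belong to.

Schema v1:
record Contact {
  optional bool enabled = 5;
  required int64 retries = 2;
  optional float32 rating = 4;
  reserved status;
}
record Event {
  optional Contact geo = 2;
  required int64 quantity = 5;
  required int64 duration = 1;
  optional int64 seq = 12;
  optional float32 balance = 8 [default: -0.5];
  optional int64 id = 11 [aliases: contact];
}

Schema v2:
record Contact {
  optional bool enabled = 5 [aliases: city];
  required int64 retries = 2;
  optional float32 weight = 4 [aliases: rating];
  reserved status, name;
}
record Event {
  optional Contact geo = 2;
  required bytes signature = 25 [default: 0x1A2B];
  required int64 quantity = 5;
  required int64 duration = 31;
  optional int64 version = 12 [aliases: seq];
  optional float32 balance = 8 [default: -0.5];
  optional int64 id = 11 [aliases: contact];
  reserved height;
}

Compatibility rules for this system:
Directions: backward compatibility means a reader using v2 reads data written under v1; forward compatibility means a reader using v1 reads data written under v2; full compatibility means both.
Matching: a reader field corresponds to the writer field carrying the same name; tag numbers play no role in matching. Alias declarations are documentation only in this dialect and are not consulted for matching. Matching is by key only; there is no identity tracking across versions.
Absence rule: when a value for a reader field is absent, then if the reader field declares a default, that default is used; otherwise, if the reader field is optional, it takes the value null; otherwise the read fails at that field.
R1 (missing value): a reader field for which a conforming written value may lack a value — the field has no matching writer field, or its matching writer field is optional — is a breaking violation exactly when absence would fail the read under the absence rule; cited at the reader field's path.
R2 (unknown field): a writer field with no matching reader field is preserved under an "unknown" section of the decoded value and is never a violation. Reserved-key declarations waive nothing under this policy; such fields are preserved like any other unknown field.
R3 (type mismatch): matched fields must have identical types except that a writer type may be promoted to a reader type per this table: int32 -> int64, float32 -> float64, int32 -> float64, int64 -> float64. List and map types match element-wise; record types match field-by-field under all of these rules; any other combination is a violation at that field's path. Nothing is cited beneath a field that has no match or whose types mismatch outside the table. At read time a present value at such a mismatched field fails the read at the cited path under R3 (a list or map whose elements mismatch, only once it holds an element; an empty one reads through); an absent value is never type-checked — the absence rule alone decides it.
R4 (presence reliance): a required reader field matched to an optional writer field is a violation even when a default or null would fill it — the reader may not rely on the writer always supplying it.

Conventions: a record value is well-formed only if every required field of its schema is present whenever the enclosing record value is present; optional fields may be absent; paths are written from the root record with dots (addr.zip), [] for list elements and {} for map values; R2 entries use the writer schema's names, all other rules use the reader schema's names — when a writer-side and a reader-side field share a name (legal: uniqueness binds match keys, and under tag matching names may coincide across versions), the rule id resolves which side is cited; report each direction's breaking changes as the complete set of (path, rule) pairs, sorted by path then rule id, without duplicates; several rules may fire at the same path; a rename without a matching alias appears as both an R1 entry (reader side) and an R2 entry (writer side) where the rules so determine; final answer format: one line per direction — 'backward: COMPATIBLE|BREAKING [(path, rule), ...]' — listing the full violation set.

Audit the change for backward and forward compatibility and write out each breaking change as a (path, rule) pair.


each type pair in Event: writer, then reader
backward on Event — v2 reading data written by v1:
  geo: paired with writer geo (Contact -> Contact; writer optional)
  signature: no writer match
  quantity: paired with writer quantity (int64 -> int64; writer required)
  duration: paired with writer duration (int64 -> int64; writer required)
  version: no writer match
  balance: paired with writer balance (float32 -> float32; writer optional)
  id: paired with writer id (int64 -> int64; writer optional)
  seq (writer side), unknown to reader
  geo.enabled: paired with writer geo.enabled (bool -> bool; writer optional)
  geo.retries: paired with writer geo.retries (int64 -> int64; writer required)
  geo.weight: no writer match
  geo.rating (writer side), unknown to reader
  => backward: COMPATIBLE
forward on Event — v1 reading data written by v2:
  geo: paired with writer geo (Contact -> Contact; writer optional)
  quantity: paired with writer quantity (int64 -> int64; writer required)
  duration: paired with writer duration (int64 -> int64; writer required)
  seq: no writer match
  balance: paired with writer balance (float32 -> float32; writer optional)
  id: paired with writer id (int64 -> int64; writer optional)
  signature (writer side), unknown to reader
  version (writer side), unknown to reader
  geo.enabled: paired with writer geo.enabled (bool -> bool; writer optional)
  geo.retries: paired with writer geo.retries (int64 -> int64; writer required)
  geo.rating: no writer match
  geo.weight (writer side), unknown to reader
  => forward: COMPATIBLE

backward: COMPATIBLE []; forward: COMPATIBLE []


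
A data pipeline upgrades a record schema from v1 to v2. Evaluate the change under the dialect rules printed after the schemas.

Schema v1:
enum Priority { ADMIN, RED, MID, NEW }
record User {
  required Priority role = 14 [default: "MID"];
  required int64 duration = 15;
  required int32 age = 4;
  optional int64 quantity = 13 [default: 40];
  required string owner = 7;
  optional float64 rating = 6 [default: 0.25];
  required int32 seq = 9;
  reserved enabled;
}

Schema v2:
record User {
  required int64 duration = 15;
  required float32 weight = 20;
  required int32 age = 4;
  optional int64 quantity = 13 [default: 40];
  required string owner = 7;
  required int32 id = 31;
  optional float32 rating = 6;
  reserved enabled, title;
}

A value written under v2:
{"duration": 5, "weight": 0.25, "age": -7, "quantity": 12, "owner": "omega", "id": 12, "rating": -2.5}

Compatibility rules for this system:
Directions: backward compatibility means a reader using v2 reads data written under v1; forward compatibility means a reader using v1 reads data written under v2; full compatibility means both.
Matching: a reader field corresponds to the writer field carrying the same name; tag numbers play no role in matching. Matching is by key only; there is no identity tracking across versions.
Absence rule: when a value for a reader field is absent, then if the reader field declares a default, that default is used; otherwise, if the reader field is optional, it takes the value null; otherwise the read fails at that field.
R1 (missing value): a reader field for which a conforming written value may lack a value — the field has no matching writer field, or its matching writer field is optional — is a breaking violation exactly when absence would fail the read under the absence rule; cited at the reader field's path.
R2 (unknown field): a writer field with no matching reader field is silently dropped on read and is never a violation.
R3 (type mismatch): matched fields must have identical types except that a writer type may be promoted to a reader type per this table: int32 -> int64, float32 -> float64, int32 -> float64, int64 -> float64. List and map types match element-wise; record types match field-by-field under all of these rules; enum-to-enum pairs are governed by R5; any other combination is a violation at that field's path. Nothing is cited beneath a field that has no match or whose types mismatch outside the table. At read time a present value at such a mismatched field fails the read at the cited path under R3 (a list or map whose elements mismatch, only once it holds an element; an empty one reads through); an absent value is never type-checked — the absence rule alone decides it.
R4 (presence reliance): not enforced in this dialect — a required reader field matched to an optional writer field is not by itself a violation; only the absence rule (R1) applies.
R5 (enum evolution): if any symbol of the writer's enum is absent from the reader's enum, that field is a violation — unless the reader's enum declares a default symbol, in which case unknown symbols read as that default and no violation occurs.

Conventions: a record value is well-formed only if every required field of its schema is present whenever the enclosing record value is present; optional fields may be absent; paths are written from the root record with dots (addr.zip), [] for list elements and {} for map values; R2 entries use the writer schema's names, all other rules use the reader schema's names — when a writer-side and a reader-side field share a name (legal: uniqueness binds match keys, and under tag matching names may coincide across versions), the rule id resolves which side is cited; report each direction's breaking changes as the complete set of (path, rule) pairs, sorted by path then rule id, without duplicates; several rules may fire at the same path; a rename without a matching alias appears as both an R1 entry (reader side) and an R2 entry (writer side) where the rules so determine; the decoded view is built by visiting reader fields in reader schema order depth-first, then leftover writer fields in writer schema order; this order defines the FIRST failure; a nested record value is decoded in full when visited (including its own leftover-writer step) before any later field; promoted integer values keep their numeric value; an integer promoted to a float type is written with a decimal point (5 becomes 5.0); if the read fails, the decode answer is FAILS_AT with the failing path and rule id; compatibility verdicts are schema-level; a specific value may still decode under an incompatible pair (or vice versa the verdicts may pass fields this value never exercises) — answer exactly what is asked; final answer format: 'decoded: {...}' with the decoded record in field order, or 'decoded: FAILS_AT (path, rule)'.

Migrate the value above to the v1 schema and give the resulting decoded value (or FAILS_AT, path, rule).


the writer's type comes first in each User pair
decoding the User value with the v1 reader:
  role := "MID" (absent -> default)
  duration := 5
  age := -7
  quantity := 12
  owner := "omega"
  rating := -2.5 (float32 -> float64)
  read fails at seq under R1 (no fill)
  => FAILS_AT (seq, R1)
checking off the User differences that do not matter here:
  removed field role from record User -> triggers nothing under the printed rules; the User answer is the same either way
  added field weight to record User: required float32, tag 20 (in v2 it sits immediately before age) -> schema-level compatibility only; this User value's decode is unchanged
  added field id to record User: required int32, tag 31 (in v2 it sits immediately before rating) -> schema-level compatibility only; this User value's decode is unchanged
  field rating in record User: type float64 changed to float32 (its default is dropped) -> schema-level compatibility only; this User value's decode is unchanged

decoded: FAILS_AT (seq, R1)


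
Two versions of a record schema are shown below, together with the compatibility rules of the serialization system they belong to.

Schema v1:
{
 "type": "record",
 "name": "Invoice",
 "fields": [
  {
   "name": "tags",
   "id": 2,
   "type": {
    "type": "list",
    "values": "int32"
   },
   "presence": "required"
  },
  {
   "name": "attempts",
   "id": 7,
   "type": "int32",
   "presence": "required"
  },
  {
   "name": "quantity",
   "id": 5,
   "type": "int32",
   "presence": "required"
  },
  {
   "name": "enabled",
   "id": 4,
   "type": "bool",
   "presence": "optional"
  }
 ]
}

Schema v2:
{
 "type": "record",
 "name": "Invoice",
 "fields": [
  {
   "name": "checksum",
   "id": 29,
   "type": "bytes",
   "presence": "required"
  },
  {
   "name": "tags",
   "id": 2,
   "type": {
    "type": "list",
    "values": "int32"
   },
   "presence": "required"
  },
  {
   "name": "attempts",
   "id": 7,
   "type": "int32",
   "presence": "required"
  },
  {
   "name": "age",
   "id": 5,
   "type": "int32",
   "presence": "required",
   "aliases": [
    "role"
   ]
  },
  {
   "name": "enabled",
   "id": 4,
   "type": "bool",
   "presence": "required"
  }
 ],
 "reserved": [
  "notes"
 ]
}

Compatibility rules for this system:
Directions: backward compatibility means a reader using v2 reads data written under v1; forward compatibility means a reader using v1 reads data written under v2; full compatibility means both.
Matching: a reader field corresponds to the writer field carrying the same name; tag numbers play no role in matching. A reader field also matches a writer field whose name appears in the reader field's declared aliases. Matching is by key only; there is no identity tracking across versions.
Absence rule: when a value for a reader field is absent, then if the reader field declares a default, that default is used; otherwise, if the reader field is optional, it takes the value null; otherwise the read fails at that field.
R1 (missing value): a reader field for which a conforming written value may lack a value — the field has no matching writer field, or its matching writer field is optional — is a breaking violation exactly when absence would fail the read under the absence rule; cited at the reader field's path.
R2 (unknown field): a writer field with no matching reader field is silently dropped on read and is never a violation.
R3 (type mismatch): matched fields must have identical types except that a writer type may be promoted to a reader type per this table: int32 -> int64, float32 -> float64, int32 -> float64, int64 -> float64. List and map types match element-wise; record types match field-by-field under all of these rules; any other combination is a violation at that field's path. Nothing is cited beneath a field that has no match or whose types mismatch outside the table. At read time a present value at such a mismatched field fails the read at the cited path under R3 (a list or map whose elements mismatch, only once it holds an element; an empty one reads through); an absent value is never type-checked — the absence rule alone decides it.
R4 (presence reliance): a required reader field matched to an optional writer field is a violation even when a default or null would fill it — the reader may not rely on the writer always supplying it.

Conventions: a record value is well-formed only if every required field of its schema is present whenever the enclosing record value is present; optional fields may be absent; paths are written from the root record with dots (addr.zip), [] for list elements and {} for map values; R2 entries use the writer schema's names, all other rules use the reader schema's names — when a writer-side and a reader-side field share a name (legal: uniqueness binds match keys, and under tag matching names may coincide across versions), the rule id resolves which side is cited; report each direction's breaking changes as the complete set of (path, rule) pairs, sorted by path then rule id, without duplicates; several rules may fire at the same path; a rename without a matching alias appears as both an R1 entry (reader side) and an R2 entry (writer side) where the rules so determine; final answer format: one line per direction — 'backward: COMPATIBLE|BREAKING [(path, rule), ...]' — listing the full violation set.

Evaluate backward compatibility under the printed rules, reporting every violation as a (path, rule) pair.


backward: BREAKING [(age, R1), (checksum, R1), (enabled, R1), (enabled, R4)]

the writer's type comes first in each Invoice pair
backward on Invoice — v2 reading data written by v1:
  no writer field matches reader checksum
  tags: list<int32> -> list<int32>, writer required; from tags
  attempts: int32 -> int32, writer required; from attempts
  no writer field matches reader age
  enabled: bool -> bool, writer optional; from enabled
  quantity (writer side), unknown to reader
  R1 fires at age
  R1 fires at checksum
  R1 fires at enabled
  R4 fires at enabled
  => backward: BREAKING (4)


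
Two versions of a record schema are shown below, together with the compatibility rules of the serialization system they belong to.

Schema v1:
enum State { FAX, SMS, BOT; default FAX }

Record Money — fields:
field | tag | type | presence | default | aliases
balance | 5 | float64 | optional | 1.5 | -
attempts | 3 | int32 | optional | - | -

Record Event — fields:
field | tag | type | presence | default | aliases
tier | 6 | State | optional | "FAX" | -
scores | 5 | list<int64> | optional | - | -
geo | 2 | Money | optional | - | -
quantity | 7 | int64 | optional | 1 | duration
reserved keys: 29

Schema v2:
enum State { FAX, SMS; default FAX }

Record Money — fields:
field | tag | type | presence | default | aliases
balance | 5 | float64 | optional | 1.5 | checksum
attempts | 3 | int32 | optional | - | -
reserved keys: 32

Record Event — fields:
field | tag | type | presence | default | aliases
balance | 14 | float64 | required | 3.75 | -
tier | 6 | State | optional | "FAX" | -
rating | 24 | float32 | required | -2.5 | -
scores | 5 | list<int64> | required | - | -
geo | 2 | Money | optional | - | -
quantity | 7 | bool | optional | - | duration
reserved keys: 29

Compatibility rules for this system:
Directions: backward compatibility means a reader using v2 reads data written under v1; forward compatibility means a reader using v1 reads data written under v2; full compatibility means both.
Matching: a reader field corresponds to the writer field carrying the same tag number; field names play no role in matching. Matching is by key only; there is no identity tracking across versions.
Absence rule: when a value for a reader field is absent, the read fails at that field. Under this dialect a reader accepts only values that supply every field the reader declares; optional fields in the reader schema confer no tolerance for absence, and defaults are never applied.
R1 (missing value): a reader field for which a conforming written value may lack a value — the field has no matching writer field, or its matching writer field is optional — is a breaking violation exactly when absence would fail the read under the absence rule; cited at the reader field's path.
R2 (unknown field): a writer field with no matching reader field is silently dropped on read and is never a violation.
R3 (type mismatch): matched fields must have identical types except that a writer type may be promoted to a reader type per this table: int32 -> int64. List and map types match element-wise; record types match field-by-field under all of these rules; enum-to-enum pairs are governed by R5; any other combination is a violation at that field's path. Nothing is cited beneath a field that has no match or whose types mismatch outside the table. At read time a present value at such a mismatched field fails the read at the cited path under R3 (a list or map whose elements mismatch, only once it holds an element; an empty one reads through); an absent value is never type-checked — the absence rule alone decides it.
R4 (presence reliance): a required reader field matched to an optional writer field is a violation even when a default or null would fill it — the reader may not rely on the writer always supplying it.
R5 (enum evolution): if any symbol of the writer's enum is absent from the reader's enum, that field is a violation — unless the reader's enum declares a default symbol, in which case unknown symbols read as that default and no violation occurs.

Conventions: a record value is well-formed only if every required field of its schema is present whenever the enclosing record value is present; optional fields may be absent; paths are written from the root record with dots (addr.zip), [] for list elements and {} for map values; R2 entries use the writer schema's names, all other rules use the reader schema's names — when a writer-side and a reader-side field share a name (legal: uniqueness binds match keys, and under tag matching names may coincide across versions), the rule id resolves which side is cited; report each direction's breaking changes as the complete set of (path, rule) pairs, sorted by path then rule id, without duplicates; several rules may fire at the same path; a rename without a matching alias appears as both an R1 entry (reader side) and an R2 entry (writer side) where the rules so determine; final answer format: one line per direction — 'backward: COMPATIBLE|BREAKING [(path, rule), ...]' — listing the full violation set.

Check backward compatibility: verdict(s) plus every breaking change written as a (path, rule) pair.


backward: BREAKING [(balance, R1), (geo, R1), (geo.attempts, R1), (geo.balance, R1), (quantity, R1), (quantity, R3), (rating, R1), (scores, R1), (scores, R4), (tier, R1)]

the writer's type comes first in each Event pair
checking backward for Event: reader v2 against writer v1:
  balance has no writer counterpart
  tier: paired with writer tier (State -> State; writer optional)
  rating has no writer counterpart
  scores: paired with writer scores (list<int64> -> list<int64>; writer optional)
  geo: paired with writer geo (Money -> Money; writer optional)
  quantity: paired with writer quantity (int64 -> bool; writer optional)
  geo.balance: paired with writer geo.balance (float64 -> float64; writer optional)
  geo.attempts: paired with writer geo.attempts (int32 -> int32; writer optional)
  R1 fires at balance
  R1 fires at geo
  R1 fires at geo.attempts
  R1 fires at geo.balance
  R1 fires at quantity
  R3 fires at quantity
  R1 fires at rating
  R1 fires at scores
  R4 fires at scores
  R1 fires at tier
  => backward verdict for Event: BREAKING, 10 violation(s)
checking off the Event differences that do not matter here:
  enum State (field tier in record Event): symbol BOT removed -> fires no rule on Event, leaving the asked answer as it is


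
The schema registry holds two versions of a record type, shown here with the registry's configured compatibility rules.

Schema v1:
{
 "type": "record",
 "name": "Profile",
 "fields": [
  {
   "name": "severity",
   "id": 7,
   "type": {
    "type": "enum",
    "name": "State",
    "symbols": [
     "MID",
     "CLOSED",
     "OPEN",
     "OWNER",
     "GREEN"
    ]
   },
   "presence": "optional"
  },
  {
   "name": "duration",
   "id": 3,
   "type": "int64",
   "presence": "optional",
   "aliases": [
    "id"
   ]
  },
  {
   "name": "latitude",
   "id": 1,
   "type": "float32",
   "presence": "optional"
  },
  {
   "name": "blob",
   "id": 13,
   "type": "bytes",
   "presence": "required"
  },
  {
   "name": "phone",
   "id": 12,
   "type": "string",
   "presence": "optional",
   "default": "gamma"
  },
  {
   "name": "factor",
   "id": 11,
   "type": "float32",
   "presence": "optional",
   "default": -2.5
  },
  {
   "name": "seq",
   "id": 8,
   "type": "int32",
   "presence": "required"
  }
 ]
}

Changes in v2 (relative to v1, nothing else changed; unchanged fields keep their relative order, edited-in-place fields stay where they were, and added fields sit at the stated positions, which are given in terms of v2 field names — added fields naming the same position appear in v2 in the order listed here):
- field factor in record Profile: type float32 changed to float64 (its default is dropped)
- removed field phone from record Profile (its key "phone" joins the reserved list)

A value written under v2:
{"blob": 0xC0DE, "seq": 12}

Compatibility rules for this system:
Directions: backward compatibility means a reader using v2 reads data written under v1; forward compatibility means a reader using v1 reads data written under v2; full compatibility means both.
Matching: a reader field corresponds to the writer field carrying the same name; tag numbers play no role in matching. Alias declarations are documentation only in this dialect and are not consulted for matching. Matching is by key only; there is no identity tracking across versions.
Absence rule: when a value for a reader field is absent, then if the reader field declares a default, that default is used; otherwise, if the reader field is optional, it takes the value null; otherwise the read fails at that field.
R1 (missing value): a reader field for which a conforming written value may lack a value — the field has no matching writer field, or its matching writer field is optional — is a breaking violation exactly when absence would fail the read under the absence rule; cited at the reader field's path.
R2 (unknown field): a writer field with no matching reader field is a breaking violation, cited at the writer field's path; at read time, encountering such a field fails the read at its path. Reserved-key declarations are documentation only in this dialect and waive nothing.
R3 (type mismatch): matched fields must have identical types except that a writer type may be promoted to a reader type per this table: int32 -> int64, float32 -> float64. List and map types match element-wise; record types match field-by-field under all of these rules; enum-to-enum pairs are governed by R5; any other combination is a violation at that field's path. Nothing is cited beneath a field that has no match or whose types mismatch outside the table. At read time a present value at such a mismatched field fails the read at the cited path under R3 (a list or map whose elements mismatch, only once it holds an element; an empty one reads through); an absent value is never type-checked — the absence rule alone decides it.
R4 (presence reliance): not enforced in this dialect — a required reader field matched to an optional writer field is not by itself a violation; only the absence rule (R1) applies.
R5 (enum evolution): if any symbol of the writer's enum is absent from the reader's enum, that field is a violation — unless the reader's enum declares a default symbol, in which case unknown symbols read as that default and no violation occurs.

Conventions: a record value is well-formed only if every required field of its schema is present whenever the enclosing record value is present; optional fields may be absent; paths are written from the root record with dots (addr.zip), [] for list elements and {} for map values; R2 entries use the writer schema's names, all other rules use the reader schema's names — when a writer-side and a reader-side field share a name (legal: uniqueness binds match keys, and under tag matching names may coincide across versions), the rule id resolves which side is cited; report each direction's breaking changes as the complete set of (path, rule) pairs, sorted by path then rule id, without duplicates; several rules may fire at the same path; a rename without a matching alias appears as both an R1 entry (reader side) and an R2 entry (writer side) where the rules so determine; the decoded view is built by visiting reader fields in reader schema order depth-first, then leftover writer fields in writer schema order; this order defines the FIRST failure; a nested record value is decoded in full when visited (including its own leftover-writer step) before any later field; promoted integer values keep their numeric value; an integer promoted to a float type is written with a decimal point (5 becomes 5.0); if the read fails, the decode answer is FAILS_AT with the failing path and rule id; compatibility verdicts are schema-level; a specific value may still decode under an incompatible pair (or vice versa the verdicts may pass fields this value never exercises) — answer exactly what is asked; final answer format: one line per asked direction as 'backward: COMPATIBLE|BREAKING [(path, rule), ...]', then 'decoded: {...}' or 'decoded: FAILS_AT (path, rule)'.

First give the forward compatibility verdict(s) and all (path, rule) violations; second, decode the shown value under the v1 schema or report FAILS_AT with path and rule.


arrows below run writer -> reader for Profile
forward analysis of Profile with v1 as reader and v2 as writer:
  State -> State, writer optional: severity aligns to severity
  int64 -> int64, writer optional: duration aligns to duration
  float32 -> float32, writer optional: latitude aligns to latitude
  bytes -> bytes, writer required: blob aligns to blob
  no writer field matches reader phone
  float64 -> float32, writer optional: factor aligns to factor
  int32 -> int32, writer required: seq aligns to seq
  rule R3 violated at factor
  => forward verdict for Profile: BREAKING, 1 violation(s)
decode (reader v1):
  severity := null (absent, optional -> null)
  duration := null (absent, optional -> null)
  latitude := null (absent, optional -> null)
  blob := 0xC0DE
  phone := "gamma" (absent -> default)
  factor := -2.5 (absent -> default)
  seq := 12
  => decoded: {"severity": null, "duration": null, "latitude": null, "blob": 0xC0DE, "phone": "gamma", "factor": -2.5, "seq": 12}
diffs on Profile not affecting the asked answer:
  removed field phone from record Profile (its key "phone" joins the reserved list) -> its effect on Profile is confined to the backward direction, not asked

forward: BREAKING [(factor, R3)]; decoded: {"severity": null, "duration": null, "latitude": null, "blob": 0xC0DE, "phone": "gamma", "factor": -2.5, "seq": 12}


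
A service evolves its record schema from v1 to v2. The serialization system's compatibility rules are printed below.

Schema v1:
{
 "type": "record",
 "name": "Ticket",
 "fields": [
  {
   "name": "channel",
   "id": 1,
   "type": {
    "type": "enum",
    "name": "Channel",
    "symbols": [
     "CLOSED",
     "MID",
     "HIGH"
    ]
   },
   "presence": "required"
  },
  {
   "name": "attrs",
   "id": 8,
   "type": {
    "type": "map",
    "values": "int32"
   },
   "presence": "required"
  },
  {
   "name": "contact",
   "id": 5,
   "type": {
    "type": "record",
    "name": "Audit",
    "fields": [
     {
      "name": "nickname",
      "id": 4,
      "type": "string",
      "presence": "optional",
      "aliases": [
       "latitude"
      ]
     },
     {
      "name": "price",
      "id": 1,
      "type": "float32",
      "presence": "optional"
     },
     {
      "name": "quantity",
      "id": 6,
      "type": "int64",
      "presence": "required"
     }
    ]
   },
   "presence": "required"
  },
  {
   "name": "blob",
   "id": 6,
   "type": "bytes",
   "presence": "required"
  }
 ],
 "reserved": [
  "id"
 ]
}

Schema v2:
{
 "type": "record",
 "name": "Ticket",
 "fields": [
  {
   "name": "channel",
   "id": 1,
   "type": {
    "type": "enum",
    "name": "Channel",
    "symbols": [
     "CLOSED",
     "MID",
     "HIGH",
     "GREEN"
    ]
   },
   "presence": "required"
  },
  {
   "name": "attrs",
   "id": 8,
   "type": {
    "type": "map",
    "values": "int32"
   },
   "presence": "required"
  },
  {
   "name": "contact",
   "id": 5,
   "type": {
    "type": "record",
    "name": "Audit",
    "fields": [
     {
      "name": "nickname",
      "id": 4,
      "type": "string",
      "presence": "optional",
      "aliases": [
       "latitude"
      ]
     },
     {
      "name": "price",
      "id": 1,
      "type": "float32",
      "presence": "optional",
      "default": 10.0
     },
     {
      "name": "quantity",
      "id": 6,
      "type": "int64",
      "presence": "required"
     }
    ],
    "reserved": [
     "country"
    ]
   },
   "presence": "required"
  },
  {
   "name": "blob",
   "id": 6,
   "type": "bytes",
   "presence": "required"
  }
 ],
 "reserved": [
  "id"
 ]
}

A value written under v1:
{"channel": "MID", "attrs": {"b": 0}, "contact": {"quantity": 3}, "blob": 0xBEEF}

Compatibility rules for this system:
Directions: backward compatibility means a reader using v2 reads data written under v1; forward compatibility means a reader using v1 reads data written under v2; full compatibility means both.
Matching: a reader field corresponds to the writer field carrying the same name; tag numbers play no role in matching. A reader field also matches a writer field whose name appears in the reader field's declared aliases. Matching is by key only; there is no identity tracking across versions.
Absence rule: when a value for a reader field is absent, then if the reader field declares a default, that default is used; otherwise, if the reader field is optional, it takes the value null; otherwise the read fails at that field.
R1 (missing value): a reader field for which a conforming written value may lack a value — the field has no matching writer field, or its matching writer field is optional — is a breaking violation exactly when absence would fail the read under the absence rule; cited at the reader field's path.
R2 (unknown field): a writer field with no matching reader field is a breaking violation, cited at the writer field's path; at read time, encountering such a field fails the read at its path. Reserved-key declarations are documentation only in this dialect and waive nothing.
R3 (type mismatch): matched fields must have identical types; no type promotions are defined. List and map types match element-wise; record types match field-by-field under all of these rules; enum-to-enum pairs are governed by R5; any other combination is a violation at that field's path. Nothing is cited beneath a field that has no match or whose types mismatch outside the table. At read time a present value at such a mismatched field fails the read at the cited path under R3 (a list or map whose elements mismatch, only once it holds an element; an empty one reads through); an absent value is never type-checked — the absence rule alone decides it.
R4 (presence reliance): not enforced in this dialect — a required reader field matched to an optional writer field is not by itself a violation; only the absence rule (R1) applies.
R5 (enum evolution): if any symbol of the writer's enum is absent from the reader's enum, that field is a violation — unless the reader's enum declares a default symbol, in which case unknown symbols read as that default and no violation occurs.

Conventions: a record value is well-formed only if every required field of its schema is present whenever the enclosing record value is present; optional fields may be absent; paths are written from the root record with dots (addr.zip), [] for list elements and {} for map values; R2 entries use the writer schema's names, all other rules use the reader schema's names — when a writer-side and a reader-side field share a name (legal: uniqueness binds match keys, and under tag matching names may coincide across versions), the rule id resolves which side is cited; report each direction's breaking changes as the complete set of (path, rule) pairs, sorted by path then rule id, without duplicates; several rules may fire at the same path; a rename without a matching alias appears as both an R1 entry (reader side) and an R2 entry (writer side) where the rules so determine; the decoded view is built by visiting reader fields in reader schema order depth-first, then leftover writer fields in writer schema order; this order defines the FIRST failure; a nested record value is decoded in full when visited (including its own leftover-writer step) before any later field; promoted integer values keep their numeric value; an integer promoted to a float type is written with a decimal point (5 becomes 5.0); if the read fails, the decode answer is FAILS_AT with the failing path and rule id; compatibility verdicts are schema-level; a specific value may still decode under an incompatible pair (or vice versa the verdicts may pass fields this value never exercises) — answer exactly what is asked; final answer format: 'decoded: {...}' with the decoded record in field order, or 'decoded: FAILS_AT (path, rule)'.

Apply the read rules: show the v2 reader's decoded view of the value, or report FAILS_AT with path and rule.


decoded: {"channel": "MID", "attrs": {"b": 0}, "contact": {"nickname": null, "price": 10.0, "quantity": 3}, "blob": 0xBEEF}

in Ticket below, arrows point writer -> reader
decode (reader v2):
  channel := "MID"
  attrs := {"b": 0}
  contact.nickname := null (not supplied -> null)
  contact.price := 10.0 (no value, default fills)
  contact.quantity := 3
  blob := 0xBEEF
  => decoded: {"channel": "MID", "attrs": {"b": 0}, "contact": {"nickname": null, "price": 10.0, "quantity": 3}, "blob": 0xBEEF}
diffs on Ticket not affecting the asked answer:
  enum Channel (field channel in record Ticket): symbol GREEN added -> affects the rule determinations only; this particular Ticket value decodes identically
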